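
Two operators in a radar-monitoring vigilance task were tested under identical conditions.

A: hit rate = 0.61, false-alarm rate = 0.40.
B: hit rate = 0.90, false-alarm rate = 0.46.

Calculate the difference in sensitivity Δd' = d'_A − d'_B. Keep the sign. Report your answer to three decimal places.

Δd' = -0.849

A: z(0.61) = 0.2793, z(0.40) = -0.2533, d' = 0.5326
B: z(0.90) = 1.2816, z(0.46) = -0.1004, d' = 1.3820
Δd' = d'_A − d'_B = 0.5326 − 1.3820 = -0.8494
B has the higher sensitivity.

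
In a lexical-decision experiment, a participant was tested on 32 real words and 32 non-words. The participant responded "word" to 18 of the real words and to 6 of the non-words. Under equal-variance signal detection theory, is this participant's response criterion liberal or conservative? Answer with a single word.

z(H) = 0.157, z(FA) = -0.887
c = −½·(z(H) + z(FA)) = 0.365
c > 0 → conservative criterion (biased toward responding “no”).

conservative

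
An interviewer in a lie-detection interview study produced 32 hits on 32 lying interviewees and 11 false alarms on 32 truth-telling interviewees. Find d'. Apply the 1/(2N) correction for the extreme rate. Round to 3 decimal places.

d' = 2.556

The hit rate is 32/32 = 1, so apply the 1/(2N) correction: H → 1 − 1/(2·32) = 0.98438.
z(H) = z(0.98438) = 2.1540
z(FA) = z(0.34375) = -0.4023
d' = 2.1540 − (-0.4023) = 2.5563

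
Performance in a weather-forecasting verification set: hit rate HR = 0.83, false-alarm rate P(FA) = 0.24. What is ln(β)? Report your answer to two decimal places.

ln β = -0.21

z(H) = z(0.83) = 0.954
z(FA) = z(0.24) = -0.706
ln β = −½·[z(H)² − z(FA)²] = −0.5 × (0.910 − 0.498) = -0.206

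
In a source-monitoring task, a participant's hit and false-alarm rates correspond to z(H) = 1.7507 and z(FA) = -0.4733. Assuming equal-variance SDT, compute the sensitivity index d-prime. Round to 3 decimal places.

d' = z(H) − z(FA) = 1.7507 − (-0.4733) = 2.2240

d-prime = 2.224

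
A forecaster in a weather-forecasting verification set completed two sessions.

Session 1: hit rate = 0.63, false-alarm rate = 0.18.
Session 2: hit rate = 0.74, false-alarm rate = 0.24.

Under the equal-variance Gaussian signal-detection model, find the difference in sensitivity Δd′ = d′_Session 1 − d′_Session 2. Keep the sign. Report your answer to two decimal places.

Session 1: z(0.63) = 0.332, z(0.18) = -0.915, d' = 1.247
Session 2: z(0.74) = 0.643, z(0.24) = -0.706, d' = 1.349
Δd' = d'_Session 1 − d'_Session 2 = 1.247 − 1.349 = -0.102
Session 2 has the higher sensitivity.

Δd′ = -0.10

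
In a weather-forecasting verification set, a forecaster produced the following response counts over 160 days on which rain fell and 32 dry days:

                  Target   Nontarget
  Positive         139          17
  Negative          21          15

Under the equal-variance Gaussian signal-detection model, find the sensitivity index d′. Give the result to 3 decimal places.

d′ = 1.042

H = 139/160 = 0.8688
FA = 17/32 = 0.5312
z(0.8688) = 1.1207, z(0.5312) = 0.0783
d' = z(H) − z(FA) = 1.1207 − 0.0783 = 1.0424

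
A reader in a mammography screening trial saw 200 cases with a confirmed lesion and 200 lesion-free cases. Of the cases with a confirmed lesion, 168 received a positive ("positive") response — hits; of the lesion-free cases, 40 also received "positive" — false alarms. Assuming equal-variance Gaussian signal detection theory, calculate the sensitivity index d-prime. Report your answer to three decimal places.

d-prime = 1.836

H = 168/200 = 0.8400
FA = 40/200 = 0.2000
Φ⁻¹(0.8400) = 0.9945, Φ⁻¹(0.2000) = -0.8416
d' = z(H) − z(FA) = 0.9945 − (-0.8416) = 1.8361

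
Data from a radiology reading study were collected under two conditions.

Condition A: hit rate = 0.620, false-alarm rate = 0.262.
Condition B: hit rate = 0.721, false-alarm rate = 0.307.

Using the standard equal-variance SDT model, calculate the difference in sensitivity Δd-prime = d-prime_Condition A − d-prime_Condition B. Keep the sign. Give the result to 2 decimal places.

Δd-prime = -0.15

Condition A: z(0.620) = 0.305, z(0.262) = -0.637, d' = 0.942
Condition B: z(0.721) = 0.586, z(0.307) = -0.504, d' = 1.090
Δd' = d'_Condition A − d'_Condition B = 0.942 − 1.090 = -0.148
Condition B has the higher sensitivity.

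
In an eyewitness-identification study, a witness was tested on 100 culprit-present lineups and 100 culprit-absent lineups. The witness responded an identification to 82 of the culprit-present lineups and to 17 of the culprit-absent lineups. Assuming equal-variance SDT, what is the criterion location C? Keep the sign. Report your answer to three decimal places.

C = 0.019

H = 82/100 = 0.8200
FA = 17/100 = 0.1700
z(H) = 0.9154
z(FA) = -0.9542
c = −½·[z(H) + z(FA)] = −0.5 × (0.9154 + (-0.9542)) = 0.0194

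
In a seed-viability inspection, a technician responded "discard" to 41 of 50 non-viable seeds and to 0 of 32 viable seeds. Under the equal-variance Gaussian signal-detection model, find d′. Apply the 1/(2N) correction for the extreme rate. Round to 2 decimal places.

The false-alarm rate is 0/32 = 0, so apply the 1/(2N) correction: FA → 1/(2·32) = 0.01562.
z(H) = z(0.82000) = 0.915
z(FA) = z(0.01562) = -2.154
d' = 0.915 − (-2.154) = 3.069

d′ = 3.07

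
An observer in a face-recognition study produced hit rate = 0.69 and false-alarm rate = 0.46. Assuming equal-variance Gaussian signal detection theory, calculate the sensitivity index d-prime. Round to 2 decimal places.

d-prime = 0.60

z(0.69) = 0.4959, z(0.46) = -0.1004
d' = z(H) − z(FA) = 0.4959 − (-0.1004) = 0.5963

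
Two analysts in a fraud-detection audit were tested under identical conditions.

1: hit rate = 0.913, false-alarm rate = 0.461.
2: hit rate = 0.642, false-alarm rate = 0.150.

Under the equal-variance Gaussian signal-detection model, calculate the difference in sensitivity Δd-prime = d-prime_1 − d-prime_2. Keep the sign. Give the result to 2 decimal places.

1: z(0.913) = 1.359, z(0.461) = -0.098, d' = 1.457
2: z(0.642) = 0.364, z(0.150) = -1.036, d' = 1.400
Δd' = d'_1 − d'_2 = 1.457 − 1.400 = 0.057
1 has the higher sensitivity.

Δd-prime = 0.06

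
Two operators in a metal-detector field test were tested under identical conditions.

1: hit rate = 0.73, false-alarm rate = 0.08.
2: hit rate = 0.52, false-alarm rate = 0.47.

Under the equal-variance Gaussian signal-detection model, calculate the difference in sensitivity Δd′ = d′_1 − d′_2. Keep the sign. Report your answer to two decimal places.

Δd′ = 1.89

1: z(0.73) = 0.613, z(0.08) = -1.405, d' = 2.018
2: z(0.52) = 0.050, z(0.47) = -0.075, d' = 0.125
Δd' = d'_1 − d'_2 = 2.018 − 0.125 = 1.893
1 has the higher sensitivity.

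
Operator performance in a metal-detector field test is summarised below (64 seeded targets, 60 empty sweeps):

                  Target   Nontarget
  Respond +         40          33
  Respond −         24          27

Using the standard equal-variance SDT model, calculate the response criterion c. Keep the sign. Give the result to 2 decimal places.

H = 40/64 = 0.6250
FA = 33/60 = 0.5500
Φ⁻¹(H) = 0.3186
Φ⁻¹(FA) = 0.1257
c = −½·[z(H) + z(FA)] = −0.5 × (0.3186 + 0.1257) = -0.22215
c < 0: the operator has a liberal response bias.

c = -0.22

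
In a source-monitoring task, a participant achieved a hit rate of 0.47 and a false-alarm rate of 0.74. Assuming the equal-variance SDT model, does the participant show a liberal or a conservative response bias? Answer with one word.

z(H) = -0.075, z(FA) = 0.643
c = −½·(z(H) + z(FA)) = -0.284
c < 0 → liberal criterion (biased toward responding “yes”).

liberal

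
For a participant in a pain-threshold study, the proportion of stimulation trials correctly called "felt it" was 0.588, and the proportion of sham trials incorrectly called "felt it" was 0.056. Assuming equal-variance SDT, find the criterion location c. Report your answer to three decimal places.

z(H) = 0.2224
z(FA) = -1.5893
c = −½·[z(H) + z(FA)] = −0.5 × (0.2224 + (-1.5893)) = 0.68345
c > 0: the participant has a conservative response bias.

c = 0.683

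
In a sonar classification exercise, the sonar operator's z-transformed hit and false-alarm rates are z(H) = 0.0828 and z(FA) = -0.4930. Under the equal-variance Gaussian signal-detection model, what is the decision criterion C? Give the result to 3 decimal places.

c = −½·[z(H) + z(FA)] = −½·(0.0828 + (-0.4930)) = 0.2051

C = 0.205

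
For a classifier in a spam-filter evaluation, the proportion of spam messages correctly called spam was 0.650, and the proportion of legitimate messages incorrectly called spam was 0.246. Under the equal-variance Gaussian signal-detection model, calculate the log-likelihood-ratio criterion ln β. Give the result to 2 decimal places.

ln β = 0.16

Φ⁻¹(0.650) = 0.385, Φ⁻¹(0.246) = -0.687
ln β = −½·[z(H)² − z(FA)²] = −0.5 × (0.148 − 0.472) = 0.162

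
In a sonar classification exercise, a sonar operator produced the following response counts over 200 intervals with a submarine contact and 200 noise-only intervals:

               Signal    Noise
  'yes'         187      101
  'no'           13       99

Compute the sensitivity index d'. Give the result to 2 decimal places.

d' = 1.50

H = 187/200 = 0.9350
FA = 101/200 = 0.5050
Φ⁻¹(H) = 1.5141
Φ⁻¹(FA) = 0.0125
d' = z(H) − z(FA) = 1.5141 − 0.0125 = 1.5016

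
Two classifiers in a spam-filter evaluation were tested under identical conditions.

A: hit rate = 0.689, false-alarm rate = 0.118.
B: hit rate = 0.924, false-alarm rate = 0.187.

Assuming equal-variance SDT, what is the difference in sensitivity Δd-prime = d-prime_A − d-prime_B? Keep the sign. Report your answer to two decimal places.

A: z(0.689) = 0.493, z(0.118) = -1.185, d' = 1.678
B: z(0.924) = 1.433, z(0.187) = -0.889, d' = 2.322
Δd' = d'_A − d'_B = 1.678 − 2.322 = -0.644
B has the higher sensitivity.

Δd-prime = -0.64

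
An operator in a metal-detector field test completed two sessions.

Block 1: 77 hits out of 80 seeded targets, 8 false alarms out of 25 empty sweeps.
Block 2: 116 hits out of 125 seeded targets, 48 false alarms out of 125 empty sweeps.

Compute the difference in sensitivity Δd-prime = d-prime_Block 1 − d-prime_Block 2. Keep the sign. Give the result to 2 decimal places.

Block 1: z(0.9625) = 1.780, z(0.3200) = -0.468, d' = 2.248
Block 2: z(0.9280) = 1.461, z(0.3840) = -0.295, d' = 1.756
Δd' = d'_Block 1 − d'_Block 2 = 2.248 − 1.756 = 0.492
Block 1 has the higher sensitivity.

Δd-prime = 0.49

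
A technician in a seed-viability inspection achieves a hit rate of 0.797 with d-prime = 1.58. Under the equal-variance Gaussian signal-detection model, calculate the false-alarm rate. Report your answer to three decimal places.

z(hit rate) = z(0.797) = 0.8310
z(FA) = z(H) − d' = 0.8310 − 1.58 = -0.7490
false-alarm rate = Φ(-0.7490) = 0.2269

false-alarm rate = 0.227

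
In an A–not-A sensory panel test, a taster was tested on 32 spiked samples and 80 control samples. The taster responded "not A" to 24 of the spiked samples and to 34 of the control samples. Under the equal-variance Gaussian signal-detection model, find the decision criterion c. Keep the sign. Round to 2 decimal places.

H = 24/32 = 0.7500
FA = 34/80 = 0.4250
z(H) = z(0.7500) = 0.6745
z(FA) = z(0.4250) = -0.1891
c = −½·[z(H) + z(FA)] = −0.5 × (0.6745 + (-0.1891)) = -0.2427

c = -0.24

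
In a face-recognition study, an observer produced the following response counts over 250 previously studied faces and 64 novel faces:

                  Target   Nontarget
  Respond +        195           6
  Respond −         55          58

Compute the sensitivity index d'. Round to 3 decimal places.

d' = 2.090

H = 195/250 = 0.7800
FA = 6/64 = 0.0938
z(H) = z(0.7800) = 0.7722
z(FA) = z(0.0938) = -1.3177
d' = z(H) − z(FA) = 0.7722 − (-1.3177) = 2.0899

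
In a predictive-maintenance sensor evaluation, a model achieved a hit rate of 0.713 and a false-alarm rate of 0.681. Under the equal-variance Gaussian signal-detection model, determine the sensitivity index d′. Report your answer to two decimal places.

d′ = 0.09

z(0.713) = 0.562, z(0.681) = 0.470
d' = z(H) − z(FA) = 0.562 − 0.470 = 0.092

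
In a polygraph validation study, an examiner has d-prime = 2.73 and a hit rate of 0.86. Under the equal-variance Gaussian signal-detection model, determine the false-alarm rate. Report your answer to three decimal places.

z(hit rate) = z(0.86) = 1.0803
z(FA) = z(H) − d' = 1.0803 − 2.73 = -1.6497
false-alarm rate = Φ(-1.6497) = 0.0495

false-alarm rate = 0.050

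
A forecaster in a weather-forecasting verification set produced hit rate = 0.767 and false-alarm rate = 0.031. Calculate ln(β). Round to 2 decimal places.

ln β = 1.48

z(H) = z(0.767) = 0.729
z(FA) = z(0.031) = -1.866
ln β = −½·[z(H)² − z(FA)²] = −0.5 × (0.531 − 3.482) = 1.4755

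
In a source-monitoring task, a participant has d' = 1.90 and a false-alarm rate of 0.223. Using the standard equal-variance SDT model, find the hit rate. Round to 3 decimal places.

hit rate = 0.872

z(false-alarm rate) = z(0.223) = -0.7621
z(H) = z(FA) + d' = -0.7621 + 1.90 = 1.1379
hit rate = Φ(1.1379) = 0.8724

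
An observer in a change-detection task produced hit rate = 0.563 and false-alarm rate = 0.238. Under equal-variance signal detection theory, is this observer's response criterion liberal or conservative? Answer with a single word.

z(H) = 0.159, z(FA) = -0.713
c = −½·(z(H) + z(FA)) = 0.277
c > 0 → conservative criterion (biased toward responding “no”).

conservative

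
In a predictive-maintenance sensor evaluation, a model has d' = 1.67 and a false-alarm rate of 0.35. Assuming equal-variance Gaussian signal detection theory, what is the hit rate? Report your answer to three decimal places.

z(false-alarm rate) = z(0.35) = -0.3853
z(H) = z(FA) + d' = -0.3853 + 1.67 = 1.2847
hit rate = Φ(1.2847) = 0.9006

hit rate = 0.901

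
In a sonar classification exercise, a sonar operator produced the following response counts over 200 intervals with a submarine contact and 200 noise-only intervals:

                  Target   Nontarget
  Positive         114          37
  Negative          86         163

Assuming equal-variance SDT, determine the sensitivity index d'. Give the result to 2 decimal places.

d' = 1.07

H = 114/200 = 0.5700
FA = 37/200 = 0.1850
z(0.5700) = 0.1764, z(0.1850) = -0.8965
d' = z(H) − z(FA) = 0.1764 − (-0.8965) = 1.0729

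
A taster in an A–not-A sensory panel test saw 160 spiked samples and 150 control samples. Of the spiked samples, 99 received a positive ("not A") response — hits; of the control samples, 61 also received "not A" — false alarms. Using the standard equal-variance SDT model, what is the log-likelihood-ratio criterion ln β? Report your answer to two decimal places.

H = 99/160 = 0.6188
FA = 61/150 = 0.4067
z(H) = 0.302
z(FA) = -0.236
ln β = −½·[z(H)² − z(FA)²] = −0.5 × (0.091 − 0.056) = -0.0175

ln β = -0.02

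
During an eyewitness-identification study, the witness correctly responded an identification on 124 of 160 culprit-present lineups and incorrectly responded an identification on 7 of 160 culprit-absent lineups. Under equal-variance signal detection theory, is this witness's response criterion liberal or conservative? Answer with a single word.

z(H) = 0.755, z(FA) = -1.709
c = −½·(z(H) + z(FA)) = 0.477
c > 0 → conservative criterion (biased toward responding “no”).

conservative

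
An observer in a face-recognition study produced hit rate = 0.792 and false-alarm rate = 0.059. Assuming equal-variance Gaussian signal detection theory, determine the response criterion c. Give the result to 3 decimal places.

c = 0.375

z(H) = z(0.792) = 0.8134
z(FA) = z(0.059) = -1.5632
c = −½·[z(H) + z(FA)] = −0.5 × (0.8134 + (-1.5632)) = 0.3749
c > 0: the observer has a conservative response bias.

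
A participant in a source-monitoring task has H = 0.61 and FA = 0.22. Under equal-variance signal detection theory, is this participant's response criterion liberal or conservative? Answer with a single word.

z(H) = 0.279, z(FA) = -0.772
c = −½·(z(H) + z(FA)) = 0.2465
c > 0 → conservative criterion (biased toward responding “no”).

conservative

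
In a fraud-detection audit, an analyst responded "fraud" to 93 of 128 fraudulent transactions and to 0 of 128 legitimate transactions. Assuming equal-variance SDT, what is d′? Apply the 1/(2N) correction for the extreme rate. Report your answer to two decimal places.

The false-alarm rate is 0/128 = 0, so apply the 1/(2N) correction: FA → 1/(2·128) = 0.00391.
z(H) = z(0.72656) = 0.602
z(FA) = z(0.00391) = -2.660
d' = 0.602 − (-2.660) = 3.262

d′ = 3.26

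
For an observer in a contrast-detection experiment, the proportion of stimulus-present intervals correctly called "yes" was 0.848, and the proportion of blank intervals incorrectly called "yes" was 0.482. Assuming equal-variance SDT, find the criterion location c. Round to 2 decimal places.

c = -0.49

Φ⁻¹(0.848) = 1.028, Φ⁻¹(0.482) = -0.045
c = −½·[z(H) + z(FA)] = −0.5 × (1.028 + (-0.045)) = -0.4915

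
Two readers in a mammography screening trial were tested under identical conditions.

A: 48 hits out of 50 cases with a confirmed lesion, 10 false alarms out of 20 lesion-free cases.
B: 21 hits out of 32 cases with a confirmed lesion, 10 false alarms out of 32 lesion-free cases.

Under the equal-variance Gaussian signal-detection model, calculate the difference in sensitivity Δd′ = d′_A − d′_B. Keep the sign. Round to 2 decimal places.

A: z(0.9600) = 1.751, z(0.5000) = 0.000, d' = 1.751
B: z(0.6562) = 0.402, z(0.3125) = -0.489, d' = 0.891
Δd' = d'_A − d'_B = 1.751 − 0.891 = 0.860
A has the higher sensitivity.

Δd′ = 0.86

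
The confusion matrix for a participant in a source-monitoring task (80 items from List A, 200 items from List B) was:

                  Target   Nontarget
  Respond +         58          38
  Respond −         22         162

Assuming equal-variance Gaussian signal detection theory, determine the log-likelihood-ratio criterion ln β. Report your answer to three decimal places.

H = 58/80 = 0.7250
FA = 38/200 = 0.1900
Φ⁻¹(H) = 0.5978
Φ⁻¹(FA) = -0.8779
ln β = −½·[z(H)² − z(FA)²] = −0.5 × (0.3574 − 0.7707) = 0.20665

ln β = 0.207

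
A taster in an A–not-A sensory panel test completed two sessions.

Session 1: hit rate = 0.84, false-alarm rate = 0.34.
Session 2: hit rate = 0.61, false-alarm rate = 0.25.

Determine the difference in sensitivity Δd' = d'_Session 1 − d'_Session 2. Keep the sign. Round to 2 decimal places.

Session 1: z(0.84) = 0.994, z(0.34) = -0.412, d' = 1.406
Session 2: z(0.61) = 0.279, z(0.25) = -0.674, d' = 0.953
Δd' = d'_Session 1 − d'_Session 2 = 1.406 − 0.953 = 0.453
Session 1 has the higher sensitivity.

Δd' = 0.45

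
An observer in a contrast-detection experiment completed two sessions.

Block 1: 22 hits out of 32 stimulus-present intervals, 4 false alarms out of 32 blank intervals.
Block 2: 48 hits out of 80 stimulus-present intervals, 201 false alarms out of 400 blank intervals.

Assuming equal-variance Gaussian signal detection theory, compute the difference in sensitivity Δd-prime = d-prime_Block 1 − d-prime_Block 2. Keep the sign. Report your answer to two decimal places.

Δd-prime = 1.39

Block 1: z(0.6875) = 0.489, z(0.1250) = -1.150, d' = 1.639
Block 2: z(0.6000) = 0.253, z(0.5025) = 0.006, d' = 0.247
Δd' = d'_Block 1 − d'_Block 2 = 1.639 − 0.247 = 1.392
Block 1 has the higher sensitivity.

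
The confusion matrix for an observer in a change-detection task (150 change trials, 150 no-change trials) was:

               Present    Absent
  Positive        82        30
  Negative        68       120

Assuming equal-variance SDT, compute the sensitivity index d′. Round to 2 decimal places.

H = 82/150 = 0.5467
FA = 30/150 = 0.2000
z(H) = 0.117
z(FA) = -0.842
d' = z(H) − z(FA) = 0.117 − (-0.842) = 0.959

d′ = 0.96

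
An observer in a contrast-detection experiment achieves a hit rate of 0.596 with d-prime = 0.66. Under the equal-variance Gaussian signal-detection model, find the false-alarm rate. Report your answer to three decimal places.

false-alarm rate = 0.338

z(hit rate) = z(0.596) = 0.2430
z(FA) = z(H) − d' = 0.2430 − 0.66 = -0.4170
false-alarm rate = Φ(-0.4170) = 0.3383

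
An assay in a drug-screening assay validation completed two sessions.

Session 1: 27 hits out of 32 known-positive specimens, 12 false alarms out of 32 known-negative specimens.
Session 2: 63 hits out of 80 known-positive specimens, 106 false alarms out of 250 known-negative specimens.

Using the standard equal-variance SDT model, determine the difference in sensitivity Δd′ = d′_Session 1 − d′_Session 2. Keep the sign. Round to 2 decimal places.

Δd′ = 0.34

Session 1: z(0.8438) = 1.010, z(0.3750) = -0.319, d' = 1.329
Session 2: z(0.7875) = 0.798, z(0.4240) = -0.192, d' = 0.990
Δd' = d'_Session 1 − d'_Session 2 = 1.329 − 0.990 = 0.339
Session 1 has the higher sensitivity.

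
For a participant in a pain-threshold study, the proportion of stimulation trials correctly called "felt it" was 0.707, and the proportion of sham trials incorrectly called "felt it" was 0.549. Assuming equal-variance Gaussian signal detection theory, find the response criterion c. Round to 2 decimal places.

z(0.707) = 0.5446, z(0.549) = 0.1231
c = −½·[z(H) + z(FA)] = −0.5 × (0.5446 + 0.1231) = -0.33385
c < 0: the participant has a liberal response bias.

c = -0.33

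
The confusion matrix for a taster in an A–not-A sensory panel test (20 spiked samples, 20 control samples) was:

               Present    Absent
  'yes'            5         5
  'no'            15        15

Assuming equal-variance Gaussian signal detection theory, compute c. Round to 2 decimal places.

H = 5/20 = 0.2500
FA = 5/20 = 0.2500
z(H) = z(0.2500) = -0.6745
z(FA) = z(0.2500) = -0.6745
c = −½·[z(H) + z(FA)] = −0.5 × (-0.6745 + (-0.6745)) = 0.6745

c = 0.67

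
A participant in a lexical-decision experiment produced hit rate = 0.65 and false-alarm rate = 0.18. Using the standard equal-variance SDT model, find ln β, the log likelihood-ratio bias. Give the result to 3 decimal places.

z(0.65) = 0.3853, z(0.18) = -0.9154
ln β = −½·[z(H)² − z(FA)²] = −0.5 × (0.1485 − 0.8380) = 0.34475

ln β = 0.345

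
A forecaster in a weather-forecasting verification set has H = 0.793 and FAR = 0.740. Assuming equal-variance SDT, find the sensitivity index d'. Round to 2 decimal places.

d' = 0.17

z(H) = z(0.793) = 0.817
z(FA) = z(0.740) = 0.643
d' = z(H) − z(FA) = 0.817 − 0.643 = 0.174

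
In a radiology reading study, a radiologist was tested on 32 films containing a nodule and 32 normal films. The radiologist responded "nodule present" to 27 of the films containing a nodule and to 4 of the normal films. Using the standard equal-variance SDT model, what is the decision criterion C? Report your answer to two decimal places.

C = 0.07

H = 27/32 = 0.8438
FA = 4/32 = 0.1250
Φ⁻¹(0.8438) = 1.0102, Φ⁻¹(0.1250) = -1.1503
c = −½·[z(H) + z(FA)] = −0.5 × (1.0102 + (-1.1503)) = 0.07005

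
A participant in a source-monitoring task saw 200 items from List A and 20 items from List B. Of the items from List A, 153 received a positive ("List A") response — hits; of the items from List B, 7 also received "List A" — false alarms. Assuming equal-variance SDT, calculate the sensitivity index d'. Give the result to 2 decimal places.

d' = 1.11

H = 153/200 = 0.7650
FA = 7/20 = 0.3500
z(H) = z(0.7650) = 0.7225
z(FA) = z(0.3500) = -0.3853
d' = z(H) − z(FA) = 0.7225 − (-0.3853) = 1.1078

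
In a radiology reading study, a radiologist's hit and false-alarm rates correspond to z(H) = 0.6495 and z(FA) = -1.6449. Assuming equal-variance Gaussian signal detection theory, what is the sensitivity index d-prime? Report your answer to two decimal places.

d-prime = 2.29

d' = z(H) − z(FA) = 0.6495 − (-1.6449) = 2.2944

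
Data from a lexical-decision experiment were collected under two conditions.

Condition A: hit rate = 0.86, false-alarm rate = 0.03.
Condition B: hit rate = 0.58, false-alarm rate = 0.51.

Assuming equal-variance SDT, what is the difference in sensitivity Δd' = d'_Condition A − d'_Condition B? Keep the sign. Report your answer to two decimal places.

Condition A: z(0.86) = 1.080, z(0.03) = -1.881, d' = 2.961
Condition B: z(0.58) = 0.202, z(0.51) = 0.025, d' = 0.177
Δd' = d'_Condition A − d'_Condition B = 2.961 − 0.177 = 2.784
Condition A has the higher sensitivity.

Δd' = 2.78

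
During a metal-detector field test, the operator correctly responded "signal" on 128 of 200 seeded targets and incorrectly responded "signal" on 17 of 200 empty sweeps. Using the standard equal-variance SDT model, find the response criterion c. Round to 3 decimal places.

c = 0.507

H = 128/200 = 0.6400
FA = 17/200 = 0.0850
Φ⁻¹(H) = Φ⁻¹(0.6400) = 0.3585
Φ⁻¹(FA) = Φ⁻¹(0.0850) = -1.3722
c = −½·[z(H) + z(FA)] = −0.5 × (0.3585 + (-1.3722)) = 0.50685
c > 0: the operator has a conservative response bias.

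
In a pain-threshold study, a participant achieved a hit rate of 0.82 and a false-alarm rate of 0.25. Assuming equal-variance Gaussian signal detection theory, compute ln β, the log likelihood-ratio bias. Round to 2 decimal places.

ln β = -0.19

z(0.82) = 0.915, z(0.25) = -0.674
ln β = −½·[z(H)² − z(FA)²] = −0.5 × (0.837 − 0.454) = -0.1915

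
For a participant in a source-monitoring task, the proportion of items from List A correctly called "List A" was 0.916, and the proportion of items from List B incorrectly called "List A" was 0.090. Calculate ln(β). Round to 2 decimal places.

z(H) = 1.379
z(FA) = -1.341
ln β = −½·[z(H)² − z(FA)²] = −0.5 × (1.902 − 1.798) = -0.052

ln β = -0.05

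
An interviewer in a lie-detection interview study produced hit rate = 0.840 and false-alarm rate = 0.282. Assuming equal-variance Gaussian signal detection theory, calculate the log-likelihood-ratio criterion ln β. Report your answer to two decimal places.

z(0.840) = 0.994, z(0.282) = -0.577
ln β = −½·[z(H)² − z(FA)²] = −0.5 × (0.988 − 0.333) = -0.3275

ln β = -0.33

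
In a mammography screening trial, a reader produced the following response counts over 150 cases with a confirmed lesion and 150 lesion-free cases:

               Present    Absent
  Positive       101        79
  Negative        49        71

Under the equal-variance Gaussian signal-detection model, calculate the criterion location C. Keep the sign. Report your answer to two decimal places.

C = -0.26

H = 101/150 = 0.6733
FA = 79/150 = 0.5267
Φ⁻¹(0.6733) = 0.449, Φ⁻¹(0.5267) = 0.067
c = −½·[z(H) + z(FA)] = −0.5 × (0.449 + 0.067) = -0.258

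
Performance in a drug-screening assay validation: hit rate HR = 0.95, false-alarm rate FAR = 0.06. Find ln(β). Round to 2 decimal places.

ln β = -0.14

z(H) = z(0.95) = 1.645
z(FA) = z(0.06) = -1.555
ln β = −½·[z(H)² − z(FA)²] = −0.5 × (2.706 − 2.418) = -0.144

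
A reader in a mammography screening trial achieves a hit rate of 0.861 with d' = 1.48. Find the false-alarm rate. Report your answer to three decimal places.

z(hit rate) = z(0.861) = 1.0848
z(FA) = z(H) − d' = 1.0848 − 1.48 = -0.3952
false-alarm rate = Φ(-0.3952) = 0.3463

false-alarm rate = 0.346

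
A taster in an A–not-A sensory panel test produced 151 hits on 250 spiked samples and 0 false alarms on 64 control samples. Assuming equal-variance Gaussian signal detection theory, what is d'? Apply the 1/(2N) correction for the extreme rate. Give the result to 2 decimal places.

The false-alarm rate is 0/64 = 0, so apply the 1/(2N) correction: FA → 1/(2·64) = 0.00781.
z(H) = z(0.60400) = 0.264
z(FA) = z(0.00781) = -2.418
d' = 0.264 − (-2.418) = 2.682

d' = 2.68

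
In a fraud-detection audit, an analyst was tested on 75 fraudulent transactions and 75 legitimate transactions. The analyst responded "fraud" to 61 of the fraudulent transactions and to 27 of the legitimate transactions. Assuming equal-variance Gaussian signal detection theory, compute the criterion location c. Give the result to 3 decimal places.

H = 61/75 = 0.8133
FA = 27/75 = 0.3600
z(H) = z(0.8133) = 0.8901
z(FA) = z(0.3600) = -0.3585
c = −½·[z(H) + z(FA)] = −0.5 × (0.8901 + (-0.3585)) = -0.2658
c < 0: the analyst has a liberal response bias.

c = -0.266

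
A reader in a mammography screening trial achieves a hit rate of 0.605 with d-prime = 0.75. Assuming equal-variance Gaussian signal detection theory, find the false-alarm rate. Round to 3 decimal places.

z(hit rate) = z(0.605) = 0.2663
z(FA) = z(H) − d' = 0.2663 − 0.75 = -0.4837
false-alarm rate = Φ(-0.4837) = 0.3143

false-alarm rate = 0.314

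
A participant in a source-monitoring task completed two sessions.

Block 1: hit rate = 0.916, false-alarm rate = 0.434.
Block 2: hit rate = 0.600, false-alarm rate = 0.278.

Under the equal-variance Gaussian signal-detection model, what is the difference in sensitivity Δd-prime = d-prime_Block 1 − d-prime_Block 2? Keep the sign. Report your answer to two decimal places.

Δd-prime = 0.70

Block 1: z(0.916) = 1.379, z(0.434) = -0.166, d' = 1.545
Block 2: z(0.600) = 0.253, z(0.278) = -0.589, d' = 0.842
Δd' = d'_Block 1 − d'_Block 2 = 1.545 − 0.842 = 0.703
Block 1 has the higher sensitivity.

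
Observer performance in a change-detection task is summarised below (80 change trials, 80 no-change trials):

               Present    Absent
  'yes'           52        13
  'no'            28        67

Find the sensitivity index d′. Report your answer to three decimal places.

d′ = 1.370

H = 52/80 = 0.6500
FA = 13/80 = 0.1625
z(H) = z(0.6500) = 0.3853
z(FA) = z(0.1625) = -0.9842
d' = z(H) − z(FA) = 0.3853 − (-0.9842) = 1.3695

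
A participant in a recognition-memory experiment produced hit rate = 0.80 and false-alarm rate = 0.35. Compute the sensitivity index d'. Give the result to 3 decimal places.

d' = 1.227

z(0.80) = 0.8416, z(0.35) = -0.3853
d' = z(H) − z(FA) = 0.8416 − (-0.3853) = 1.2269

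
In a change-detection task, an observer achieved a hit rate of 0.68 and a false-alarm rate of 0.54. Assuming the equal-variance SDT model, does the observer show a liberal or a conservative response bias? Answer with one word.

liberal

z(H) = 0.468, z(FA) = 0.100
c = −½·(z(H) + z(FA)) = -0.284
c < 0 → liberal criterion (biased toward responding “yes”).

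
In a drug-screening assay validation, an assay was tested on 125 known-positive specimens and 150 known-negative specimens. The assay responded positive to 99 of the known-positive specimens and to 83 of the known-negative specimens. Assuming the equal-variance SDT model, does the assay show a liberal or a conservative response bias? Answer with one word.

z(H) = 0.813, z(FA) = 0.134
c = −½·(z(H) + z(FA)) = -0.4735
c < 0 → liberal criterion (biased toward responding “yes”).

liberal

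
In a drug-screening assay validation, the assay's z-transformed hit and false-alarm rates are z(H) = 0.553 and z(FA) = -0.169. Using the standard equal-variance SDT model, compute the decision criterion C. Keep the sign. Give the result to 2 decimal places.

c = −½·[z(H) + z(FA)] = −½·(0.553 + (-0.169)) = -0.192

C = -0.19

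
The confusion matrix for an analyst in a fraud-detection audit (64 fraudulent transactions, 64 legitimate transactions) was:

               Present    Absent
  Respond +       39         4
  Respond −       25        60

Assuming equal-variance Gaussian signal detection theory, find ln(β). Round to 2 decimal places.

H = 39/64 = 0.6094
FA = 4/64 = 0.0625
Φ⁻¹(H) = Φ⁻¹(0.6094) = 0.278
Φ⁻¹(FA) = Φ⁻¹(0.0625) = -1.534
ln β = −½·[z(H)² − z(FA)²] = −0.5 × (0.077 − 2.353) = 1.138

ln β = 1.14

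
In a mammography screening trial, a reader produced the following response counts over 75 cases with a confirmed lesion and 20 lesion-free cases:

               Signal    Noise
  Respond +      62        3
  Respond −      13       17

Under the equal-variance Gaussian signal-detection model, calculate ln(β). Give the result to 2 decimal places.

ln β = 0.09

H = 62/75 = 0.8267
FA = 3/20 = 0.1500
Φ⁻¹(0.8267) = 0.941, Φ⁻¹(0.1500) = -1.036
ln β = −½·[z(H)² − z(FA)²] = −0.5 × (0.885 − 1.073) = 0.094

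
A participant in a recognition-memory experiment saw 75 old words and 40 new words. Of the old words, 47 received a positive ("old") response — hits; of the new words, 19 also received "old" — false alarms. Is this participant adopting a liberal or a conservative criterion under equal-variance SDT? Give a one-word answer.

liberal

z(H) = 0.323, z(FA) = -0.063
c = −½·(z(H) + z(FA)) = -0.130
c < 0 → liberal criterion (biased toward responding “yes”).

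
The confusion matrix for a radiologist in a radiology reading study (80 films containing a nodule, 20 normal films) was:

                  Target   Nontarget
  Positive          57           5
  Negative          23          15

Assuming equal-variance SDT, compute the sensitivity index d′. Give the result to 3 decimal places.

d′ = 1.235

H = 57/80 = 0.7125
FA = 5/20 = 0.2500
z(H) = z(0.7125) = 0.5607
z(FA) = z(0.2500) = -0.6745
d' = z(H) − z(FA) = 0.5607 − (-0.6745) = 1.2352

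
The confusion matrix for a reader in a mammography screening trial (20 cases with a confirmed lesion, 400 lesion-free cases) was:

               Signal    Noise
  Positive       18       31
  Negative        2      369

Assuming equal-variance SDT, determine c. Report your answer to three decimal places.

H = 18/20 = 0.9000
FA = 31/400 = 0.0775
z(H) = z(0.9000) = 1.2816
z(FA) = z(0.0775) = -1.4221
c = −½·[z(H) + z(FA)] = −0.5 × (1.2816 + (-1.4221)) = 0.07025

c = 0.070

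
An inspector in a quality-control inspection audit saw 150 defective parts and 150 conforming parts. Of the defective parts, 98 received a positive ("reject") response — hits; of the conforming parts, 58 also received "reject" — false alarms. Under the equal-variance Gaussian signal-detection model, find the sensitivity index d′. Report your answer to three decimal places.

H = 98/150 = 0.6533
FA = 58/150 = 0.3867
Φ⁻¹(H) = Φ⁻¹(0.6533) = 0.3942
Φ⁻¹(FA) = Φ⁻¹(0.3867) = -0.2879
d' = z(H) − z(FA) = 0.3942 − (-0.2879) = 0.6821

d′ = 0.682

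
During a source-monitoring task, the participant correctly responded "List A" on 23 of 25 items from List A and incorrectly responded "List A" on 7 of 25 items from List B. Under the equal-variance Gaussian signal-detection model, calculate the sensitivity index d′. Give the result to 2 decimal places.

H = 23/25 = 0.9200
FA = 7/25 = 0.2800
z(H) = z(0.9200) = 1.405
z(FA) = z(0.2800) = -0.583
d' = z(H) − z(FA) = 1.405 − (-0.583) = 1.988

d′ = 1.99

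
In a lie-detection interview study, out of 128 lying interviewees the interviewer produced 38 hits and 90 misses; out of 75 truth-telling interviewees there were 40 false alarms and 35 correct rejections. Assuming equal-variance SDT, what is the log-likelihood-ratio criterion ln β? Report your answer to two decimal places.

ln β = -0.14

H = 38/128 = 0.2969
FA = 40/75 = 0.5333
Φ⁻¹(0.2969) = -0.533, Φ⁻¹(0.5333) = 0.084
ln β = −½·[z(H)² − z(FA)²] = −0.5 × (0.284 − 0.007) = -0.1385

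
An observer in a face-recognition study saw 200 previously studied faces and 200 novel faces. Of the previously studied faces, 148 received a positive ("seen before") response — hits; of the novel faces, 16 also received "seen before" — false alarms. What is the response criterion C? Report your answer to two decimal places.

H = 148/200 = 0.7400
FA = 16/200 = 0.0800
z(0.7400) = 0.643, z(0.0800) = -1.405
c = −½·[z(H) + z(FA)] = −0.5 × (0.643 + (-1.405)) = 0.381
c > 0: the observer has a conservative response bias.

C = 0.38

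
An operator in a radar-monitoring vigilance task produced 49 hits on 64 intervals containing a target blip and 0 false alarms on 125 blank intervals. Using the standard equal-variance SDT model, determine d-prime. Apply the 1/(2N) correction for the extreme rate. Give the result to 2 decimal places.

The false-alarm rate is 0/125 = 0, so apply the 1/(2N) correction: FA → 1/(2·125) = 0.00400.
z(H) = z(0.76562) = 0.724
z(FA) = z(0.00400) = -2.652
d' = 0.724 − (-2.652) = 3.376

d-prime = 3.38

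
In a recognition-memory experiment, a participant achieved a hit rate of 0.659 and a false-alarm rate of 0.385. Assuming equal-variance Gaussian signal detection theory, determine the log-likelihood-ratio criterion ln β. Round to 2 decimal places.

ln β = -0.04

z(H) = z(0.659) = 0.410
z(FA) = z(0.385) = -0.292
ln β = −½·[z(H)² − z(FA)²] = −0.5 × (0.168 − 0.085) = -0.0415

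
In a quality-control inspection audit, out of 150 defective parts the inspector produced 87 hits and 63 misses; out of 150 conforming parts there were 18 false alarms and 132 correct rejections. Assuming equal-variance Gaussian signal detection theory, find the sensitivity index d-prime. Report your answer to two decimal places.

H = 87/150 = 0.5800
FA = 18/150 = 0.1200
Φ⁻¹(H) = Φ⁻¹(0.5800) = 0.2019
Φ⁻¹(FA) = Φ⁻¹(0.1200) = -1.1750
d' = z(H) − z(FA) = 0.2019 − (-1.1750) = 1.3769

d-prime = 1.38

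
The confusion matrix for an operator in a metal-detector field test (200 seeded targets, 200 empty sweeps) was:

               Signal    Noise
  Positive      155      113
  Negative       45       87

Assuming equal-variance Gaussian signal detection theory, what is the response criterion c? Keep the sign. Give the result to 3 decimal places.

c = -0.460

H = 155/200 = 0.7750
FA = 113/200 = 0.5650
Φ⁻¹(0.7750) = 0.7554, Φ⁻¹(0.5650) = 0.1637
c = −½·[z(H) + z(FA)] = −0.5 × (0.7554 + 0.1637) = -0.45955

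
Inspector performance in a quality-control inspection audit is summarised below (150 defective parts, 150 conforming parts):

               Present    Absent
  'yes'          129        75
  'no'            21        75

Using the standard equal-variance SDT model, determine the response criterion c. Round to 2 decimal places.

H = 129/150 = 0.8600
FA = 75/150 = 0.5000
Φ⁻¹(H) = Φ⁻¹(0.8600) = 1.080
Φ⁻¹(FA) = Φ⁻¹(0.5000) = 0.000
c = −½·[z(H) + z(FA)] = −0.5 × (1.080 + 0.000) = -0.540

c = -0.54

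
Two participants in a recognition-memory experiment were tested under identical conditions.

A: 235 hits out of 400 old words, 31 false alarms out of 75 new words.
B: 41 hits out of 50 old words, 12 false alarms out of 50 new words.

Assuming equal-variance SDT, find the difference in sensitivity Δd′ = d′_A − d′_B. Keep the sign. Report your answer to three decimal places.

Δd′ = -1.182

A: z(0.5875) = 0.2211, z(0.4133) = -0.2191, d' = 0.4402
B: z(0.8200) = 0.9154, z(0.2400) = -0.7063, d' = 1.6217
Δd' = d'_A − d'_B = 0.4402 − 1.6217 = -1.1815
B has the higher sensitivity.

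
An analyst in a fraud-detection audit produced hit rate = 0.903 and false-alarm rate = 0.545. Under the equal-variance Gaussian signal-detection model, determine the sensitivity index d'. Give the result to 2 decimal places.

Φ⁻¹(H) = Φ⁻¹(0.903) = 1.2988
Φ⁻¹(FA) = Φ⁻¹(0.545) = 0.1130
d' = z(H) − z(FA) = 1.2988 − 0.1130 = 1.1858

d' = 1.19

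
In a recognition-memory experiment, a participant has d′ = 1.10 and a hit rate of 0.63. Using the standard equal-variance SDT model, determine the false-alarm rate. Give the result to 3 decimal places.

false-alarm rate = 0.221

z(hit rate) = z(0.63) = 0.3319
z(FA) = z(H) − d' = 0.3319 − 1.10 = -0.7681
false-alarm rate = Φ(-0.7681) = 0.2212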